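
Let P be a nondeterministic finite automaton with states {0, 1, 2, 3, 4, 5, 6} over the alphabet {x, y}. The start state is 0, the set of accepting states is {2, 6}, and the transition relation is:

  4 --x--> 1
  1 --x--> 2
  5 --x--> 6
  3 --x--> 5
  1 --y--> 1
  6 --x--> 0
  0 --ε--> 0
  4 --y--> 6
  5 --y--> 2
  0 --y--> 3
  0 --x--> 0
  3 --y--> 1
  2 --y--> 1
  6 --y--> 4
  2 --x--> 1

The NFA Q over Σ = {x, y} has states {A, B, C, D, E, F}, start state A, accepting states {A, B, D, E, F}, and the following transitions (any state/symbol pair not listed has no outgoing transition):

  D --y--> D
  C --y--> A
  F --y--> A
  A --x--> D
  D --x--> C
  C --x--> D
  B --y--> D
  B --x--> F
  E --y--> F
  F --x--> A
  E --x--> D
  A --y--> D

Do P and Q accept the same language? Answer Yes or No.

No

The string yyx is accepted by P but rejected by Q.
So L(P) ≠ L(Q).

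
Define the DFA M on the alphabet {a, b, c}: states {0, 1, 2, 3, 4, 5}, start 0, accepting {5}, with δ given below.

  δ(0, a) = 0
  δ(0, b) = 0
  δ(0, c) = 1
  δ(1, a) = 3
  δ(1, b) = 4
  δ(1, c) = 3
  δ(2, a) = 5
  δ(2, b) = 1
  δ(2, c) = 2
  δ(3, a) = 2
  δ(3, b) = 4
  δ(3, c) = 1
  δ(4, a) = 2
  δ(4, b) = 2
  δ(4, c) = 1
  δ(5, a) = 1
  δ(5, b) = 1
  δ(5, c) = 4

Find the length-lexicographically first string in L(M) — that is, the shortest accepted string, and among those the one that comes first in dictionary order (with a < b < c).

A breadth-first search from 0 reaches an accepting state first via the path 0 → 1 → 3 → 2 → 5 on input caaa.
No string of length < 4 is accepted (BFS exhausts all shorter strings without reaching an accepting state), and caaa is the lexicographically least accepting string of length 4.

caaa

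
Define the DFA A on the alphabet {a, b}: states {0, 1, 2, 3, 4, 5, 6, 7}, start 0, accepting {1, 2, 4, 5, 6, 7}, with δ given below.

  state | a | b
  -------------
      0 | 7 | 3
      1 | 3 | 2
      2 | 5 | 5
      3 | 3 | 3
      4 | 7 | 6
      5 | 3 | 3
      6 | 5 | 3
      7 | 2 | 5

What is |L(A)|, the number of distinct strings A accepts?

The useful subgraph on states {0, 2, 5, 7} is acyclic, so L(A) is finite; the longest accepting path visits 4 useful states, giving maximum string length 3.
Counting accepting paths from 0 by length: 1 of length 1, 2 of length 2, 2 of length 3. Total 5.

5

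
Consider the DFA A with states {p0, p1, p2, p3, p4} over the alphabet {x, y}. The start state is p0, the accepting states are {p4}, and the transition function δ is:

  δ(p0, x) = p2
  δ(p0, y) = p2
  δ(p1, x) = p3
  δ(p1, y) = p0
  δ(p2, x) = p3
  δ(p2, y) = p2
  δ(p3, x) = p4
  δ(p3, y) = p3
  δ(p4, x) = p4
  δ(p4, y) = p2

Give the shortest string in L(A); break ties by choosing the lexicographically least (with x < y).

xxx

A breadth-first search from p0 reaches an accepting state first via the path p0 → p2 → p3 → p4 on input xxx.
No string of length < 3 is accepted (BFS exhausts all shorter strings without reaching an accepting state), and xxx is the lexicographically least accepting string of length 3.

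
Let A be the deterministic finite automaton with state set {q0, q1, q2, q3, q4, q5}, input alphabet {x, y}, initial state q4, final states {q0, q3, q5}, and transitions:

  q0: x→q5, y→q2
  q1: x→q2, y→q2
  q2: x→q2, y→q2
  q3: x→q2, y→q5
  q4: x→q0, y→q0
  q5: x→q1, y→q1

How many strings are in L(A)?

4

The useful subgraph on states {q0, q4, q5} is acyclic, so L(A) is finite; the longest accepting path visits 3 useful states, giving maximum string length 2.
Counting accepting paths from q4 by length: 2 of length 1, 2 of length 2. Total 4.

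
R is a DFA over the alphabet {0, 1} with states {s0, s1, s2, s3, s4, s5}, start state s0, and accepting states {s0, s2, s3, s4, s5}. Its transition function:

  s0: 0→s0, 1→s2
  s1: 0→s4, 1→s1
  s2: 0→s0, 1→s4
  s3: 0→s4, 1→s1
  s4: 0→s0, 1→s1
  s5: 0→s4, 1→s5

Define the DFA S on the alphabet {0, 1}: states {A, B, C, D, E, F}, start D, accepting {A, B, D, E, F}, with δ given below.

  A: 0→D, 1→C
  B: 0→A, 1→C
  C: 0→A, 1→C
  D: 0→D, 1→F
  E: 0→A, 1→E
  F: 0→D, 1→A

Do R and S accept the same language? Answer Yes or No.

Yes

Exploring the product automaton R × S from the start pair (s0, D), following both machines on each input symbol, reaches 4 state pairs: (s0, D), (s2, F), (s4, A), (s1, C).
R accepts in {s0, s2, s3, s4, s5} and S accepts in {A, B, D, E, F}. In every reachable pair the two components are either both accepting — (s0, D), (s2, F), (s4, A) — or both non-accepting, so no string is accepted by exactly one of the machines: L(R) \ L(S) and L(S) \ L(R) are both empty.
Hence every string is accepted by R iff it is accepted by S, and the two languages coincide.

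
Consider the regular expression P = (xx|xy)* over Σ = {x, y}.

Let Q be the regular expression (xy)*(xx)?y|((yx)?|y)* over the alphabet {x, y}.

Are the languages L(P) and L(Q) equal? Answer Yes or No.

No

The string xx is accepted by P but rejected by Q.
So L(P) ≠ L(Q).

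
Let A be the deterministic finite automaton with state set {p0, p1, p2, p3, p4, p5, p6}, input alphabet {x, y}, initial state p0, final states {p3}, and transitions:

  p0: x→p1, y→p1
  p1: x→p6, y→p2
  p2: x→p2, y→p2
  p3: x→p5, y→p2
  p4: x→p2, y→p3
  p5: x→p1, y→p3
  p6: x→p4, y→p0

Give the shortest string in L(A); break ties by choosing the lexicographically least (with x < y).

A breadth-first search from p0 reaches an accepting state first via the path p0 → p1 → p6 → p4 → p3 on input xxxy.
No string of length < 4 is accepted (BFS exhausts all shorter strings without reaching an accepting state), and xxxy is the lexicographically least accepting string of length 4.

xxxy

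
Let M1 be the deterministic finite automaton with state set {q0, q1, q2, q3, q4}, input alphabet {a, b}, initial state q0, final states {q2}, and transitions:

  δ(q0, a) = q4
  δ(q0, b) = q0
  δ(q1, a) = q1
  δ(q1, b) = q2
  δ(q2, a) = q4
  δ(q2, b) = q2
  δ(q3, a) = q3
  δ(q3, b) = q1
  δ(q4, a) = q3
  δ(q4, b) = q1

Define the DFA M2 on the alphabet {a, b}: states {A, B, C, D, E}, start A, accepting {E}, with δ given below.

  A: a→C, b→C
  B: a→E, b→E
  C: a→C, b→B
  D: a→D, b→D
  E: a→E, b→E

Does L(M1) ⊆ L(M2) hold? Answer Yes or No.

Exploring the product automaton M1 × M2 from the start pair (q0, A), following both machines on each input symbol, reaches 11 state pairs: (q0, A), (q4, C), (q0, C), (q3, C), (q1, B), (q0, B), (q1, E), (q2, E), (q4, E), (q0, E), (q3, E).
M1 accepts in {q2} and M2 accepts in {E}. The reachable pairs whose M1-component is accepting are (q2, E); in each of them the M2-component is accepting too, so the product for L(M1) \ L(M2) (M1-component accepting, M2-component rejecting) has no reachable accepting pair and the difference is empty.
Hence every string in L(M1) is also in L(M2).

Yes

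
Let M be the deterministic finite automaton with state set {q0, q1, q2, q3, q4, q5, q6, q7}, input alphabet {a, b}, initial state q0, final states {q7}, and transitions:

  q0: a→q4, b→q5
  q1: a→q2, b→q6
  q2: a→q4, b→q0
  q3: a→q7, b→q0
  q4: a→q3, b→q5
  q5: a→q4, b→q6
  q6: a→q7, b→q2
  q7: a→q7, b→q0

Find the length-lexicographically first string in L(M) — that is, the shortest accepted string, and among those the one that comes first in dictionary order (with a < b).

aaa

A breadth-first search from q0 reaches an accepting state first via the path q0 → q4 → q3 → q7 on input aaa.
No string of length < 3 is accepted (BFS exhausts all shorter strings without reaching an accepting state), and aaa is the lexicographically least accepting string of length 3.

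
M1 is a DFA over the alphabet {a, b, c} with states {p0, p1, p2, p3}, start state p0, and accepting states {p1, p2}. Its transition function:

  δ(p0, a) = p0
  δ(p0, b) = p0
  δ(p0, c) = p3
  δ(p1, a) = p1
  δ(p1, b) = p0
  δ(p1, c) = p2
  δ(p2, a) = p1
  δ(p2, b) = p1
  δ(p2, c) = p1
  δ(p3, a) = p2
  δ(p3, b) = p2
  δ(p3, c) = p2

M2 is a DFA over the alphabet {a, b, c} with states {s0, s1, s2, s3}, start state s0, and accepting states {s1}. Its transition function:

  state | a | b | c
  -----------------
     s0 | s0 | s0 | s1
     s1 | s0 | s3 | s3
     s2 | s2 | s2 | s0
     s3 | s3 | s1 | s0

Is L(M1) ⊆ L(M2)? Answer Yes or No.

The string ca is in L(M1) but not in L(M2).
So L(M1) ⊄ L(M2).

No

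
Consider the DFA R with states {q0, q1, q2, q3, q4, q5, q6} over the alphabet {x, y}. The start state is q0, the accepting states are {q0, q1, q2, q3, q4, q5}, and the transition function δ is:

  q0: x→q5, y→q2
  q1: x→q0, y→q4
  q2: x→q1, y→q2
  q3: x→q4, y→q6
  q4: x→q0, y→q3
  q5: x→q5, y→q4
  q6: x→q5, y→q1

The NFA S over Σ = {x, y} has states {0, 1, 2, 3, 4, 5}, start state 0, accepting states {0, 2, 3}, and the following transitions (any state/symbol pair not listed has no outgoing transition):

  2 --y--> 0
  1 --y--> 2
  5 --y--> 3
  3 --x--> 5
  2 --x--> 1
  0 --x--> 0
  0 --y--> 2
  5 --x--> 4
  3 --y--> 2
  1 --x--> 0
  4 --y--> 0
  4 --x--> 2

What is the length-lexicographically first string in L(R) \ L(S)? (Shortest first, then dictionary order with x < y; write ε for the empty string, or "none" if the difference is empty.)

The string yx is accepted by R but not by S.
No shorter string lies in the difference, and yx is the lexicographically first length-2 string in L(R) \ L(S).

yx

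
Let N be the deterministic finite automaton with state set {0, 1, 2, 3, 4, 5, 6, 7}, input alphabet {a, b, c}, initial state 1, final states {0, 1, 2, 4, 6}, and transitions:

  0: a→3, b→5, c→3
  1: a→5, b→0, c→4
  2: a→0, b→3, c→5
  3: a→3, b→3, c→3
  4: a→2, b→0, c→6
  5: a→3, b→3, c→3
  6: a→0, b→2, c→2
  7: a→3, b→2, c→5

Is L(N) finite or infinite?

finite

The useful states (reachable from 1 and able to reach an accepting state) are {0, 1, 2, 4, 6}.
Restricted to these states the transition graph has no cycle, so every accepting path has bounded length and L is finite.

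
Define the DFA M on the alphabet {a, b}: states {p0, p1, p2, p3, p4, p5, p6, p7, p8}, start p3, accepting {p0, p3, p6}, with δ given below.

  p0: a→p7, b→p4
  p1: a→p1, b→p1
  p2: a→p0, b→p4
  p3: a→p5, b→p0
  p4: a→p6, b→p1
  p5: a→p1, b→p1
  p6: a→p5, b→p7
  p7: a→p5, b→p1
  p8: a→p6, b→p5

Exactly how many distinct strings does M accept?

3

The useful subgraph on states {p0, p3, p4, p6} is acyclic, so L(M) is finite; the longest accepting path visits 4 useful states, giving maximum string length 3.
Counting accepting paths from p3 by length: 1 of length 0, 1 of length 1, 1 of length 3. Total 3.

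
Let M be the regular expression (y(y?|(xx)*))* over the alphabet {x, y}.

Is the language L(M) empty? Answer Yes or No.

The empty string ε matches the expression, so it belongs to L(M).
Since L(M) contains at least one string, it is not empty.

No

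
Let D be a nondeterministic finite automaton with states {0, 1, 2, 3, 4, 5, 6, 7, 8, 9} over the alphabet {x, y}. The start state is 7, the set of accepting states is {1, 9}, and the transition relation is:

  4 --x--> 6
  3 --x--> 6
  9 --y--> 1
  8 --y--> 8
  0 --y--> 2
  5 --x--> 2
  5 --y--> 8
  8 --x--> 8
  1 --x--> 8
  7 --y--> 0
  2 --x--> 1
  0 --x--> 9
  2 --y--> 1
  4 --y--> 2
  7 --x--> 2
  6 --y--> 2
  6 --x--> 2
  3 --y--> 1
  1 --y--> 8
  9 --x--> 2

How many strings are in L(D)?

The useful subgraph on states {0, 1, 2, 7, 9} is acyclic, so L(D) is finite; the longest accepting path visits 5 useful states, giving maximum string length 4.
Counting accepting paths from 7 by length: 3 of length 2, 3 of length 3, 2 of length 4. Total 8.

8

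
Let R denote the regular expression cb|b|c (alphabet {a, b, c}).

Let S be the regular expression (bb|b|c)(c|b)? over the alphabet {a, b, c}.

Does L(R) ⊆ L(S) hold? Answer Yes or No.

Yes

Converting the expression R to a DFA (subset construction, then merging equivalent states) gives the minimal DFA with states {r0, r1, r2, r3}, start state r0, accepting states {r2, r3} and transitions r0: a→r1, b→r2, c→r3; r1: a→r1, b→r1, c→r1; r2: a→r1, b→r1, c→r1; r3: a→r1, b→r2, c→r1.
Converting the expression S to a DFA (subset construction, then merging equivalent states) gives the minimal DFA with states {s0, s1, s2, s3, s4}, start state s0, accepting states {s2, s3, s4} and transitions s0: a→s1, b→s2, c→s3; s1: a→s1, b→s1, c→s1; s2: a→s1, b→s3, c→s4; s3: a→s1, b→s4, c→s4; s4: a→s1, b→s1, c→s1.
Exploring the product automaton R × S from the start pair (r0, s0), following both machines on each input symbol, reaches 7 state pairs: (r0, s0), (r1, s1), (r2, s2), (r3, s3), (r1, s3), (r1, s4), (r2, s4).
R accepts in {r2, r3} and S accepts in {s2, s3, s4}. The reachable pairs whose R-component is accepting are (r2, s2), (r3, s3), (r2, s4); in each of them the S-component is accepting too, so the product for L(R) \ L(S) (R-component accepting, S-component rejecting) has no reachable accepting pair and the difference is empty.
Hence every string in L(R) is also in L(S).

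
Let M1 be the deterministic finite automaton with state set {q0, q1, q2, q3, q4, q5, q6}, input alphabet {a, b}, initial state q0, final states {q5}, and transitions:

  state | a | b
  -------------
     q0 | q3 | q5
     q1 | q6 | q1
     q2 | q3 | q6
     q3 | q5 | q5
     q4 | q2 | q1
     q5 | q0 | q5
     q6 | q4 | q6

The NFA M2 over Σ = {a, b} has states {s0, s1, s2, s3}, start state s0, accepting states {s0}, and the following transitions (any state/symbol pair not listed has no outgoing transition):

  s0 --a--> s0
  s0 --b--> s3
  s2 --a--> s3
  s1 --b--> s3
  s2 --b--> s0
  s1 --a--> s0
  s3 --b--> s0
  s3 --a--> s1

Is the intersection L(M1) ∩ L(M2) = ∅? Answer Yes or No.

No

The string aa is accepted by both M1 and M2.
Hence L(M1) ∩ L(M2) ≠ ∅.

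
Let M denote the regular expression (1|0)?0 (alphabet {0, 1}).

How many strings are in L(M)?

The expression has no Kleene star, so L(M) is finite. Expanding the alternatives gives {0, 00, 10}.
That is 1 of length 1, 2 of length 2: 3 strings in all.

3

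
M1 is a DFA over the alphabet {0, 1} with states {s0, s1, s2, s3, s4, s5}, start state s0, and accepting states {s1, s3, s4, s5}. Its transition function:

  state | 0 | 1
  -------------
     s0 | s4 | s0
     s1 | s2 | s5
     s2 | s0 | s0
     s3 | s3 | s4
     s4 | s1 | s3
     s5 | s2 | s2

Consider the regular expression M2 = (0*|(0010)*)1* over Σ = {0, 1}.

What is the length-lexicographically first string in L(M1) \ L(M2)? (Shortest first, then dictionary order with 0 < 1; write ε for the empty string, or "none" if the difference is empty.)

The string 10 is accepted by M1 but not by M2.
No shorter string lies in the difference, and 10 is the lexicographically first length-2 string in L(M1) \ L(M2).

10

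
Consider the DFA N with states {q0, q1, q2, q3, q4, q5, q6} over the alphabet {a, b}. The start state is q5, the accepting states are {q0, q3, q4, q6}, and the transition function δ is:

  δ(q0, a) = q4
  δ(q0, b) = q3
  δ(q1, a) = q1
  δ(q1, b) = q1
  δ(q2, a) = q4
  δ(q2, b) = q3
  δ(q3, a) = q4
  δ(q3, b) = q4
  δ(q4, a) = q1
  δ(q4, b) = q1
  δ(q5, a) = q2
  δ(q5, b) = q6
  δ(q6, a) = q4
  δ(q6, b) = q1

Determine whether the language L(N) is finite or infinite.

finite

The useful states (reachable from q5 and able to reach an accepting state) are {q2, q3, q4, q5, q6}.
Restricted to these states the transition graph has no cycle, so every accepting path has bounded length and L is finite.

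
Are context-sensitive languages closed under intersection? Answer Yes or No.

An LBA keeps a copy of the input on a second track, runs the LBA for L₁, and if that accepts restores the input and runs the LBA for L₂; linear space suffices, so L₁ ∩ L₂ is context-sensitive.
So the context-sensitive languages are closed under intersection.

Yes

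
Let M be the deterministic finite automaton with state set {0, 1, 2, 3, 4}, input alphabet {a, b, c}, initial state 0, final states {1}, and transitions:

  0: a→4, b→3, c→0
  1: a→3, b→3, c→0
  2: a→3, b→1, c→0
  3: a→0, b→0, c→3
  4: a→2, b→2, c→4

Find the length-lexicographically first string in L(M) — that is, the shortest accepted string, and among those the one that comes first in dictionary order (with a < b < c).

aab

A breadth-first search from 0 reaches an accepting state first via the path 0 → 4 → 2 → 1 on input aab.
No string of length < 3 is accepted (BFS exhausts all shorter strings without reaching an accepting state), and aab is the lexicographically least accepting string of length 3.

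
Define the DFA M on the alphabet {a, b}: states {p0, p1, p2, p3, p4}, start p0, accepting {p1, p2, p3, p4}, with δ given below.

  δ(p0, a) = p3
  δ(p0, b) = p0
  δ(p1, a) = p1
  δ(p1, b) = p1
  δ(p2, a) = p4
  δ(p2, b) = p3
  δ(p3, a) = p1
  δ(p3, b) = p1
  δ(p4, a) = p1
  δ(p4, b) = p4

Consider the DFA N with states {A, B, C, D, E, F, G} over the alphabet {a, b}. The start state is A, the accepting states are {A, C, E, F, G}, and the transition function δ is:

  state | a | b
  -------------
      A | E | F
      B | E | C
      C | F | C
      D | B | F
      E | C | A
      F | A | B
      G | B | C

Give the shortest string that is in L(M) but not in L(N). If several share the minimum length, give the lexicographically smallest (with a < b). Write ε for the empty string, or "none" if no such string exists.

aaab

The string aaab is accepted by M but not by N.
No shorter string lies in the difference, and aaab is the lexicographically first length-4 string in L(M) \ L(N).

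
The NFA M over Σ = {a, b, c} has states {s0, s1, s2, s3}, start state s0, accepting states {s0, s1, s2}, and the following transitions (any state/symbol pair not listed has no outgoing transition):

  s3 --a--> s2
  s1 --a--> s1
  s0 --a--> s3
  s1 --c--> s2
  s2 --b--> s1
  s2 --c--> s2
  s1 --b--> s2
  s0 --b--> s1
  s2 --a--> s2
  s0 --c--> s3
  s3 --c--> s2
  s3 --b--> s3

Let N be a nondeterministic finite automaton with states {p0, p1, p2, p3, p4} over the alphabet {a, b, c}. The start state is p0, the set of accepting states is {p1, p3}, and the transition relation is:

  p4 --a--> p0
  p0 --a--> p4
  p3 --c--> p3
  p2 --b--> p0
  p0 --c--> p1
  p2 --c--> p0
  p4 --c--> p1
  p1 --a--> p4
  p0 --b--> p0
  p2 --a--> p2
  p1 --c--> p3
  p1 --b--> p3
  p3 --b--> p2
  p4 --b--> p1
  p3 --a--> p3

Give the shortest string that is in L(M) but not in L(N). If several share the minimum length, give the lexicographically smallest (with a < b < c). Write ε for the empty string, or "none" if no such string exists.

The empty string ε is accepted by M but not by N.
Since ε is the unique shortest string, it is the required witness.

ε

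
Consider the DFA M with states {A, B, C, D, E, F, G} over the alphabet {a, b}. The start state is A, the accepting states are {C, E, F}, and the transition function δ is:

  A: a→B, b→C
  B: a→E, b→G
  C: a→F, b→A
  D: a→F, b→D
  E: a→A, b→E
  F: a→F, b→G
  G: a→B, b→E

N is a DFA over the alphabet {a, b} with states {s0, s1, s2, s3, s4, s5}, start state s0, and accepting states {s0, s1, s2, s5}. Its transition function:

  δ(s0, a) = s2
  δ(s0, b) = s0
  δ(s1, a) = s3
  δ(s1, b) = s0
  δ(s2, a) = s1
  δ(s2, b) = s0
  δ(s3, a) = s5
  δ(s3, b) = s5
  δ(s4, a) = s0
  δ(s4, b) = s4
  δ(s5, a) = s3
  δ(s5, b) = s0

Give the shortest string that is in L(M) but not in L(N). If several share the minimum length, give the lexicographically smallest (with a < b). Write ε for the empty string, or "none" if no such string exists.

baaa

The string baaa is accepted by M but not by N.
No shorter string lies in the difference, and baaa is the lexicographically first length-4 string in L(M) \ L(N).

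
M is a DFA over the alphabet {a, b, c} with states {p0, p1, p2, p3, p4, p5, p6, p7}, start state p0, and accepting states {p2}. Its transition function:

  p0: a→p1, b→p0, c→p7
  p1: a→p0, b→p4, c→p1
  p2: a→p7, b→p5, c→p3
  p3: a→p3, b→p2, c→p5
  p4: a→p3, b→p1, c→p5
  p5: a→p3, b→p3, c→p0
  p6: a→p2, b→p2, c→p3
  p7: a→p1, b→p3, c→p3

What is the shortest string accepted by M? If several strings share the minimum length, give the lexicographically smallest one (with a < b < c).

A breadth-first search from p0 reaches an accepting state first via the path p0 → p7 → p3 → p2 on input cbb.
No string of length < 3 is accepted (BFS exhausts all shorter strings without reaching an accepting state), and cbb is the lexicographically least accepting string of length 3.

cbb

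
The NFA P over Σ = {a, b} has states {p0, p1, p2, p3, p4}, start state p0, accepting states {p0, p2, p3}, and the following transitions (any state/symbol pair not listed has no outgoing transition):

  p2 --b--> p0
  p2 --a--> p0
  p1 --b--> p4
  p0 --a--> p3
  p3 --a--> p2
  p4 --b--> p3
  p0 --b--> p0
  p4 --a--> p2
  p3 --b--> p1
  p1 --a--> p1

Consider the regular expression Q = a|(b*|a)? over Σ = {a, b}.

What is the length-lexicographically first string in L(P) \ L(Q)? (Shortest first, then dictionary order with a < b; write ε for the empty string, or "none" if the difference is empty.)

aa

The string aa is accepted by P but not by Q.
No shorter string lies in the difference, and aa is the lexicographically first length-2 string in L(P) \ L(Q).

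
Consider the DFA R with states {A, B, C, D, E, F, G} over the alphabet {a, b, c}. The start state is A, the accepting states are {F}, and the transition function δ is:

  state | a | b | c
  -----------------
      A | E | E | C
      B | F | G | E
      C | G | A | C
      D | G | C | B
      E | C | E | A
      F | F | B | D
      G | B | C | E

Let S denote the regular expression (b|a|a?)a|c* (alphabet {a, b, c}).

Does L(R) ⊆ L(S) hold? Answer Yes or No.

No

The string caaa is in L(R) but not in L(S).
So L(R) ⊄ L(S).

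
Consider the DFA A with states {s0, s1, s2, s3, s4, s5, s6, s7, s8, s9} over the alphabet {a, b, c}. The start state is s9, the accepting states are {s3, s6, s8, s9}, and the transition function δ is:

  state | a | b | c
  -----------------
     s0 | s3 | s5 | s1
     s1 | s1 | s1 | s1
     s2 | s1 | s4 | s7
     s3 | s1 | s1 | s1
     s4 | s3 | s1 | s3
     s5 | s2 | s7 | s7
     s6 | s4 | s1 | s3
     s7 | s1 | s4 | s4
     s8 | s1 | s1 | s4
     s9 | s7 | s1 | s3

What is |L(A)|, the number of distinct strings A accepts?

The useful subgraph on states {s3, s4, s7, s9} is acyclic, so L(A) is finite; the longest accepting path visits 4 useful states, giving maximum string length 3.
Counting accepting paths from s9 by length: 1 of length 0, 1 of length 1, 4 of length 3. Total 6.

6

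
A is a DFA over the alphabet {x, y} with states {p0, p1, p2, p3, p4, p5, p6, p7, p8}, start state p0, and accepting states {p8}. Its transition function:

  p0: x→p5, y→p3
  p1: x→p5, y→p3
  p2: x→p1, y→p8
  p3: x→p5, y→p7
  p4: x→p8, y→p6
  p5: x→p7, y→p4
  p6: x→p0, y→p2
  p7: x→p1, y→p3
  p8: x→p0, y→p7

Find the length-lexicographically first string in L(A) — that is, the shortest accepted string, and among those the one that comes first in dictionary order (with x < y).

xyx

A breadth-first search from p0 reaches an accepting state first via the path p0 → p5 → p4 → p8 on input xyx.
No string of length < 3 is accepted (BFS exhausts all shorter strings without reaching an accepting state), and xyx is the lexicographically least accepting string of length 3.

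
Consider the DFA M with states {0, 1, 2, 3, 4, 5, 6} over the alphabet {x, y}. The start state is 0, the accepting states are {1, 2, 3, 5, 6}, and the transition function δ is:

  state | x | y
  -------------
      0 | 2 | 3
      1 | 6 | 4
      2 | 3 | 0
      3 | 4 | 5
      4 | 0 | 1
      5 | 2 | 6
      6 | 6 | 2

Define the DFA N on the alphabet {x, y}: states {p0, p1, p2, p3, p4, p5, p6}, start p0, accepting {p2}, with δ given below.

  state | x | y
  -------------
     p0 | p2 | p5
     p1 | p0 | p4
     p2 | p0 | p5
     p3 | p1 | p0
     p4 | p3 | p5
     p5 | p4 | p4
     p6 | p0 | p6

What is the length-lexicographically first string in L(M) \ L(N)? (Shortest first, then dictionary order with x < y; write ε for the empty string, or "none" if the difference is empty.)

The string y is accepted by M but not by N.
No shorter string lies in the difference, and y is the lexicographically first length-1 string in L(M) \ L(N).

y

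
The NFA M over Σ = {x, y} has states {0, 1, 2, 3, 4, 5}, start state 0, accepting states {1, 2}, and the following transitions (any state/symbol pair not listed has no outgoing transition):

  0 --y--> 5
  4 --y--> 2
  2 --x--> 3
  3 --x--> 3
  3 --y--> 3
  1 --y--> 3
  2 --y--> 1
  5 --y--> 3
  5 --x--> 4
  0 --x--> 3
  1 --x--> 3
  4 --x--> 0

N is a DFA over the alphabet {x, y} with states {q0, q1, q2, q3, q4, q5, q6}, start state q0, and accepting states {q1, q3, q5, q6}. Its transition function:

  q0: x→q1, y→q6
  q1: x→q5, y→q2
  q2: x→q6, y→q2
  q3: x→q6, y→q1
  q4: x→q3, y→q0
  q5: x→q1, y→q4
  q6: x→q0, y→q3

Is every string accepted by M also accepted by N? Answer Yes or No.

Exploring the product automaton M × N from the start pair (0, q0), following both machines on each input symbol, reaches 17 state pairs: (0, q0), (3, q1), (5, q6), (3, q5), (3, q2), (4, q0), (3, q3), (3, q4), (3, q6), (0, q1), (2, q6), (3, q0), (5, q2), (1, q3), (4, q6), (2, q3), (1, q1).
M accepts in {1, 2} and N accepts in {q1, q3, q5, q6}. The reachable pairs whose M-component is accepting are (2, q6), (1, q3), (2, q3), (1, q1); in each of them the N-component is accepting too, so the product for L(M) \ L(N) (M-component accepting, N-component rejecting) has no reachable accepting pair and the difference is empty.
Hence every string in L(M) is also in L(N).

Yes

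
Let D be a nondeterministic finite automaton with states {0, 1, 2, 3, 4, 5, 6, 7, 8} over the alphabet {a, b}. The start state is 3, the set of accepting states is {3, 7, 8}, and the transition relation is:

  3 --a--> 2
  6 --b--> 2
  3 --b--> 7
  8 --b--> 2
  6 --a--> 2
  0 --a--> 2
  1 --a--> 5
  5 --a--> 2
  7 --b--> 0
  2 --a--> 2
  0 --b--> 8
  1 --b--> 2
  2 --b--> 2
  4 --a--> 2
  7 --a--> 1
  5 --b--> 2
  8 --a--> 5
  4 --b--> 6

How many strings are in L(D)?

3

The useful subgraph on states {0, 3, 7, 8} is acyclic, so L(D) is finite; the longest accepting path visits 4 useful states, giving maximum string length 3.
Counting accepting paths from 3 by length: 1 of length 0, 1 of length 1, 1 of length 3. Total 3.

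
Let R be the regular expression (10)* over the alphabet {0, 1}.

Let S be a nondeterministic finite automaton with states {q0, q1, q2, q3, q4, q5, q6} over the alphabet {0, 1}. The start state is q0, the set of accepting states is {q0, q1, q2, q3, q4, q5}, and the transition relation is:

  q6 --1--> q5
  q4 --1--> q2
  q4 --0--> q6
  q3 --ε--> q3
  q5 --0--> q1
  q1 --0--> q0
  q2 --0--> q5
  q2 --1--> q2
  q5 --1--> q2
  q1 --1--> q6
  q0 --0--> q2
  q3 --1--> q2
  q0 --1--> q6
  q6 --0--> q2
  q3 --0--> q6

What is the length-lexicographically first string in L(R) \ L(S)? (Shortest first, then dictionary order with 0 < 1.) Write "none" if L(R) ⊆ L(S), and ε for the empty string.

Converting the expression R to a DFA (subset construction, then merging equivalent states) gives the minimal DFA with states {r0, r1, r2}, start state r0, accepting states {r0} and transitions r0: 0→r1, 1→r2; r1: 0→r1, 1→r1; r2: 0→r0, 1→r1.
Exploring the product automaton R × S from the start pair (r0, q0), following both machines on each input symbol, reaches 10 state pairs: (r0, q0), (r1, q2), (r2, q6), (r1, q5), (r0, q2), (r1, q1), (r2, q2), (r1, q0), (r1, q6), (r0, q5).
R accepts in {r0} and S accepts in {q0, q1, q2, q3, q4, q5}. The reachable pairs whose R-component is accepting are (r0, q0), (r0, q2), (r0, q5); in each of them the S-component is accepting too, so the product for L(R) \ L(S) (R-component accepting, S-component rejecting) has no reachable accepting pair and the difference is empty.
So every string accepted by R is also accepted by S: L(R) \ L(S) = ∅ and there is no such string.

none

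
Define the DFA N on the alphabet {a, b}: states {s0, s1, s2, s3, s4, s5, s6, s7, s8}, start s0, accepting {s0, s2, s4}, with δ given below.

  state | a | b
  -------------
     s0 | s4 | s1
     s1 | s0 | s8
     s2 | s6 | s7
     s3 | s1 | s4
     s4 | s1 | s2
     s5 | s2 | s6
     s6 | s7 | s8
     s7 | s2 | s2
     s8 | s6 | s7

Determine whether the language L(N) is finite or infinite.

infinite

State s0 is reachable from the start and can reach an accepting state, and it lies on the cycle s0 → s1 → s0.
Traversing that cycle any number of times yields accepted strings of unbounded length, so the language is infinite.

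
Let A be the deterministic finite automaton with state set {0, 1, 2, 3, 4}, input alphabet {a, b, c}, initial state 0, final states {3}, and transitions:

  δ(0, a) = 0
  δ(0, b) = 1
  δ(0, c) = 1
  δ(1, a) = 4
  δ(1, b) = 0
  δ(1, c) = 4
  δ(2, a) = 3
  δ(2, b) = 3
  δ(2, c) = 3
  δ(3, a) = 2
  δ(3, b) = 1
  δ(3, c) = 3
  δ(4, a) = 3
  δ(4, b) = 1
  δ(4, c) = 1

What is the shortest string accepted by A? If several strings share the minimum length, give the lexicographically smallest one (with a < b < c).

baa

A breadth-first search from 0 reaches an accepting state first via the path 0 → 1 → 4 → 3 on input baa.
No string of length < 3 is accepted (BFS exhausts all shorter strings without reaching an accepting state), and baa is the lexicographically least accepting string of length 3.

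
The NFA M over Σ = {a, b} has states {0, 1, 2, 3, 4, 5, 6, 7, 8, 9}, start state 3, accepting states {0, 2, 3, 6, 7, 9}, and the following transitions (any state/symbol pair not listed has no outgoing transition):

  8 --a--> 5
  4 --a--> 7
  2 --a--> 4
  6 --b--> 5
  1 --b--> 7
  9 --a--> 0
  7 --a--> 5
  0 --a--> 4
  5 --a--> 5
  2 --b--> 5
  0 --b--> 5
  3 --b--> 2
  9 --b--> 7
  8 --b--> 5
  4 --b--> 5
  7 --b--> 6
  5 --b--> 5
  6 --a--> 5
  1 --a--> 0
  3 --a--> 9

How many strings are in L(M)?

10

The useful subgraph on states {0, 2, 3, 4, 6, 7, 9} is acyclic, so L(M) is finite; the longest accepting path visits 6 useful states, giving maximum string length 5.
Counting accepting paths from 3 by length: 1 of length 0, 2 of length 1, 2 of length 2, 2 of length 3, 2 of length 4, 1 of length 5. Total 10.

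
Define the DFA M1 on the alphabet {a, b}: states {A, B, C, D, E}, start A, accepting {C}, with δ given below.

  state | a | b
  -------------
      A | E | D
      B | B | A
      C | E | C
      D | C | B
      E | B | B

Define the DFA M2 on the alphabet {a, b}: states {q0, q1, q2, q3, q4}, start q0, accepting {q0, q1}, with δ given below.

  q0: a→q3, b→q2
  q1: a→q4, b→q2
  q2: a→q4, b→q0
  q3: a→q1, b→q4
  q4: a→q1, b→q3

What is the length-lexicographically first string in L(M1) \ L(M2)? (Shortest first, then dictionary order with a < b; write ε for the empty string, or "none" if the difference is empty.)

ba

The string ba is accepted by M1 but not by M2.
No shorter string lies in the difference, and ba is the lexicographically first length-2 string in L(M1) \ L(M2).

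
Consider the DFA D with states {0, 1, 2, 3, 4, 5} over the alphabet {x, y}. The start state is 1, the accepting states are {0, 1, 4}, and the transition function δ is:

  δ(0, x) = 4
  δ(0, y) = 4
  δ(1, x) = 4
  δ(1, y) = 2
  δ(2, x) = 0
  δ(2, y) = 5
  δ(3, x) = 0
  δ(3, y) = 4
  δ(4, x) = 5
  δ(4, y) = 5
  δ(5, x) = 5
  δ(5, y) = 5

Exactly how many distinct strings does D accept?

5

The useful subgraph on states {0, 1, 2, 4} is acyclic, so L(D) is finite; the longest accepting path visits 4 useful states, giving maximum string length 3.
Counting accepting paths from 1 by length: 1 of length 0, 1 of length 1, 1 of length 2, 2 of length 3. Total 5.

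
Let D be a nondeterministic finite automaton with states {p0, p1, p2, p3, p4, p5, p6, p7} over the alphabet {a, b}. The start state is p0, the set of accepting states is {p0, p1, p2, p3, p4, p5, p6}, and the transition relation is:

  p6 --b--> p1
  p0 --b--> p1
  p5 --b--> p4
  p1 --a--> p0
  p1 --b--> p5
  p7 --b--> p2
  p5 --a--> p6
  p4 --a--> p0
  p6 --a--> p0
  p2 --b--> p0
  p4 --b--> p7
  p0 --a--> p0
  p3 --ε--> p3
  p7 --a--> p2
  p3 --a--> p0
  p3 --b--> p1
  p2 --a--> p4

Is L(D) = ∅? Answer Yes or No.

The empty string ε is accepted: the run p0 ends in the accepting state p0.
Since at least one string is accepted, L(D) is not empty.

No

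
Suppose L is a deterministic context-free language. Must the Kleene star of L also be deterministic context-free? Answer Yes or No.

No

L = {c aⁿbⁿ : n≥0} ∪ {cc aⁿb²ⁿ : n≥0} is a DCFL (the number of leading c's fixes which ratio the DPDA checks), but L* is not. Every word of L starts with c, so in a factorisation of the string cc aⁱbʲ (i≥1) into words of L each factor begins at one of the two c's: either the whole string is a single word of L (forcing j = 2i), or it splits as c · (c aⁱbʲ) with c ∈ L (take n = 0) and c aⁱbʲ ∈ L (forcing j = i). Thus L* ∩ cca⁺b* = {cc aⁿbⁿ : n≥1} ∪ {cc aⁿb²ⁿ : n≥1}. A DPDA for L* would give one for this intersection with a regular set, and, started from its configuration after reading cc, one for {aⁿbⁿ : n≥1} ∪ {aⁿb²ⁿ : n≥1}, which no deterministic PDA accepts (a DPDA for it would have a single run on aⁿb²ⁿ, accepting after the prefix aⁿbⁿ and accepting again after n more b's; an ordinary PDA that simulates it on a's and b's and, at any moment when it is accepting, may switch to reading only a fresh letter d while feeding each d to the simulation as a b, would accept aⁱbʲdᵏ (k≥1) exactly when both aⁱbʲ and aⁱbʲ⁺ᵏ are in the language, i.e. its language intersected with the regular set a*b*d⁺ would be exactly {aⁿbⁿdⁿ : n≥1} — impossible, since context-free languages are closed under intersection with regular sets and {aⁿbⁿdⁿ} is not context-free). So L* is not a DCFL.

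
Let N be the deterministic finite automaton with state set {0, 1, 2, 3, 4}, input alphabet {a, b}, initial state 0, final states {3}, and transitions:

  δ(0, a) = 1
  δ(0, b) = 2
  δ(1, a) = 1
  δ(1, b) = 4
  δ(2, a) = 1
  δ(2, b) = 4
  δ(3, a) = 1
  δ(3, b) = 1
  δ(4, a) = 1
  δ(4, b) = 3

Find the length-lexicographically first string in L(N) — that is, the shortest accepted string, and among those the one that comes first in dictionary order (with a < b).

A breadth-first search from 0 reaches an accepting state first via the path 0 → 1 → 4 → 3 on input abb.
No string of length < 3 is accepted (BFS exhausts all shorter strings without reaching an accepting state), and abb is the lexicographically least accepting string of length 3.

abb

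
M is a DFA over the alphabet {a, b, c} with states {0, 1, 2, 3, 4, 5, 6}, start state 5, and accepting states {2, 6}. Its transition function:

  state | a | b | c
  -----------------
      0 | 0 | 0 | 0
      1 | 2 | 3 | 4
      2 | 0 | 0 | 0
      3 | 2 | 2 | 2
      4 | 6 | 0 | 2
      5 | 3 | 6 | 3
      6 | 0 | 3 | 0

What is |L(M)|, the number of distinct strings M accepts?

10

The useful subgraph on states {2, 3, 5, 6} is acyclic, so L(M) is finite; the longest accepting path visits 4 useful states, giving maximum string length 3.
Counting accepting paths from 5 by length: 1 of length 1, 6 of length 2, 3 of length 3. Total 10.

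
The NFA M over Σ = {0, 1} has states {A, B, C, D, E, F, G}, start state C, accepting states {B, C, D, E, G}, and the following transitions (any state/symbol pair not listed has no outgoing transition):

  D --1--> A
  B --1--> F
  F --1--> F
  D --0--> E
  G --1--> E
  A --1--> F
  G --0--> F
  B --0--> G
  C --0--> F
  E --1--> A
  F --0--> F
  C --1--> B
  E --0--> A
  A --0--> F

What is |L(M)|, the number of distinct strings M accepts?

4

The useful subgraph on states {B, C, E, G} is acyclic, so L(M) is finite; the longest accepting path visits 4 useful states, giving maximum string length 3.
Counting accepting paths from C by length: 1 of length 0, 1 of length 1, 1 of length 2, 1 of length 3. Total 4.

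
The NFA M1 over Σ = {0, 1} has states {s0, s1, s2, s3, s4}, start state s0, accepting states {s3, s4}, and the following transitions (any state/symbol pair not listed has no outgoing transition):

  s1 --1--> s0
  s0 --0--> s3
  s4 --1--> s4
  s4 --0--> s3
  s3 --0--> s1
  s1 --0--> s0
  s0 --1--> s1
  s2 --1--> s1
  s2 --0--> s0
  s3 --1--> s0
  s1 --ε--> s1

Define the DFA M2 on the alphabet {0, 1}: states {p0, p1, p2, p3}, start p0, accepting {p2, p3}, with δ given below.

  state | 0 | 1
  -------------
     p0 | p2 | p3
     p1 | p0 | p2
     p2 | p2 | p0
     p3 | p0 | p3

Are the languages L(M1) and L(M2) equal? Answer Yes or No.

The string 110 is accepted by M1 but rejected by M2.
So L(M1) ≠ L(M2).

No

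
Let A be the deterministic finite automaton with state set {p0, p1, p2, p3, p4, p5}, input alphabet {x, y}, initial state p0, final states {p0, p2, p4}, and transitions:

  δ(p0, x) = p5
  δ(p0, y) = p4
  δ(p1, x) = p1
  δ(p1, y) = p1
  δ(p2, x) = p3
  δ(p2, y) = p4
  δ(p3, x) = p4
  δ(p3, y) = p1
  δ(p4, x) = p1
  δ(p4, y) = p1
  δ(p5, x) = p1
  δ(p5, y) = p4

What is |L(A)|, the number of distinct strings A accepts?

3

The useful subgraph on states {p0, p4, p5} is acyclic, so L(A) is finite; the longest accepting path visits 3 useful states, giving maximum string length 2.
Counting accepting paths from p0 by length: 1 of length 0, 1 of length 1, 1 of length 2. Total 3.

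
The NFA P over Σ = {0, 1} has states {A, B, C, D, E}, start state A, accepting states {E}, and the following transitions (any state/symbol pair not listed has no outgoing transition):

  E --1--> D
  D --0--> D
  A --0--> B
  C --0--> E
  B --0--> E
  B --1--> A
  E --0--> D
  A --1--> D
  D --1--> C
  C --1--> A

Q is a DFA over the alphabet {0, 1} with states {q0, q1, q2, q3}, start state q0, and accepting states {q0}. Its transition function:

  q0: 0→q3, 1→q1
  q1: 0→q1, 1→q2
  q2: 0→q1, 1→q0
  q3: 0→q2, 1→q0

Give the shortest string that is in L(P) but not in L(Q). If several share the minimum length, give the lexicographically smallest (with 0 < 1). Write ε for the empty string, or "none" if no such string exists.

00

The string 00 is accepted by P but not by Q.
No shorter string lies in the difference, and 00 is the lexicographically first length-2 string in L(P) \ L(Q).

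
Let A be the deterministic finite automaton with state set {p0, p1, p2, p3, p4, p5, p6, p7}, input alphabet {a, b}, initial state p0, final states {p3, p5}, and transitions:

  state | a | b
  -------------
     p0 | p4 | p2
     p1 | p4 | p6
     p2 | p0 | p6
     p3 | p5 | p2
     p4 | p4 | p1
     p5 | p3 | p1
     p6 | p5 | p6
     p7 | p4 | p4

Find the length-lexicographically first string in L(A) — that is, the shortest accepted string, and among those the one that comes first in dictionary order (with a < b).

A breadth-first search from p0 reaches an accepting state first via the path p0 → p2 → p6 → p5 on input bba.
No string of length < 3 is accepted (BFS exhausts all shorter strings without reaching an accepting state), and bba is the lexicographically least accepting string of length 3.

bba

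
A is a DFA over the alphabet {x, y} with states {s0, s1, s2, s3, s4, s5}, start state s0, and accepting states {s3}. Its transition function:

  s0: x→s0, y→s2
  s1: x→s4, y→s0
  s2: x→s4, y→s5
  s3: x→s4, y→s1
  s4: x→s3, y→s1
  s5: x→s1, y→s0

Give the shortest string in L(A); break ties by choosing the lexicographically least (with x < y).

yxx

A breadth-first search from s0 reaches an accepting state first via the path s0 → s2 → s4 → s3 on input yxx.
No string of length < 3 is accepted (BFS exhausts all shorter strings without reaching an accepting state), and yxx is the lexicographically least accepting string of length 3.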